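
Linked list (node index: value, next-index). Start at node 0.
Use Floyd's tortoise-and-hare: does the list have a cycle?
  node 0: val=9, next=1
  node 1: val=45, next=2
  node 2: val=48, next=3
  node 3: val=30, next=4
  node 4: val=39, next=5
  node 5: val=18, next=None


Floyd's tortoise (slow, +1) and hare (fast, +2):
  init: slow=0, fast=0
  step 1: slow=1, fast=2
  step 2: slow=2, fast=4
  step 3: fast 4->5->None, no cycle

Cycle: no


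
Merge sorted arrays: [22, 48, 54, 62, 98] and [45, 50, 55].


Take 22 from A
Take 45 from B
Take 48 from A
Take 50 from B
Take 54 from A
Take 55 from B

Merged: [22, 45, 48, 50, 54, 55, 62, 98]


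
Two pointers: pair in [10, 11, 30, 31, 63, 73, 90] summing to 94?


lo=0(10)+hi=6(90)=100
lo=0(10)+hi=5(73)=83
lo=1(11)+hi=5(73)=84
lo=2(30)+hi=5(73)=103
lo=2(30)+hi=4(63)=93
lo=3(31)+hi=4(63)=94

Yes: 31+63=94


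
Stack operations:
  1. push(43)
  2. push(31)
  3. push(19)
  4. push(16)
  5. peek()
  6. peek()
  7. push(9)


push(43) -> [43]
push(31) -> [43, 31]
push(19) -> [43, 31, 19]
push(16) -> [43, 31, 19, 16]
peek()->16
peek()->16
push(9) -> [43, 31, 19, 16, 9]

Final stack: [43, 31, 19, 16, 9]


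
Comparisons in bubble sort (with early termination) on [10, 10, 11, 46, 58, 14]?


Algorithm: bubble sort (with early termination)
Input: [10, 10, 11, 46, 58, 14]
Sorted: [10, 10, 11, 14, 46, 58]

12


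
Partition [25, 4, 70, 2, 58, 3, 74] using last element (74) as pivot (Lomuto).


Pivot: 74
  25 <= 74: advance i (no swap)
  4 <= 74: advance i (no swap)
  70 <= 74: advance i (no swap)
  2 <= 74: advance i (no swap)
  58 <= 74: advance i (no swap)
  3 <= 74: advance i (no swap)
Place pivot at 6: [25, 4, 70, 2, 58, 3, 74]

Partitioned: [25, 4, 70, 2, 58, 3, 74]


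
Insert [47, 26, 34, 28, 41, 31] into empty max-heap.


Insert 47: [47]
Insert 26: [47, 26]
Insert 34: [47, 26, 34]
Insert 28: [47, 28, 34, 26]
Insert 41: [47, 41, 34, 26, 28]
Insert 31: [47, 41, 34, 26, 28, 31]

Final heap: [47, 41, 34, 26, 28, 31]


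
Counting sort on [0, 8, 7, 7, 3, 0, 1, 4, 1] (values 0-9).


Input: [0, 8, 7, 7, 3, 0, 1, 4, 1]
Counts: [2, 2, 0, 1, 1, 0, 0, 2, 1, 0]

Sorted: [0, 0, 1, 1, 3, 4, 7, 7, 8]


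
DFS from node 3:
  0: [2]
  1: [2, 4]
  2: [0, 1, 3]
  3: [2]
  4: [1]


Visit 3, push [2]
Visit 2, push [1, 0]
Visit 0, push []
Visit 1, push [4]
Visit 4, push []

DFS order: [3, 2, 0, 1, 4]


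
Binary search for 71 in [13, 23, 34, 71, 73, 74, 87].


Step 1: lo=0, hi=6, mid=3, val=71

Found at index 3


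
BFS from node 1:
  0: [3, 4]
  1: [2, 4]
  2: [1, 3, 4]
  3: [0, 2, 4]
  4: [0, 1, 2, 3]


Visit 1, enqueue [2, 4]
Visit 2, enqueue [3]
Visit 4, enqueue [0]
Visit 3, enqueue []
Visit 0, enqueue []

BFS order: [1, 2, 4, 3, 0]


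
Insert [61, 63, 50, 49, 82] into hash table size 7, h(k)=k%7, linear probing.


Insert 61: h=5 -> slot 5
Insert 63: h=0 -> slot 0
Insert 50: h=1 -> slot 1
Insert 49: h=0, 2 probes -> slot 2
Insert 82: h=5, 1 probes -> slot 6

Table: [63, 50, 49, None, None, 61, 82]


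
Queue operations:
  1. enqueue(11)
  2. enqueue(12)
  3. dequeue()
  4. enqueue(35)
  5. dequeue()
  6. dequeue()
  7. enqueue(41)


enqueue(11) -> [11]
enqueue(12) -> [11, 12]
dequeue()->11, [12]
enqueue(35) -> [12, 35]
dequeue()->12, [35]
dequeue()->35, []
enqueue(41) -> [41]

Final queue: [41]


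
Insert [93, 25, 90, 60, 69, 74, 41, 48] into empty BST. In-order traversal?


Insert 93: root
Insert 25: L from 93
Insert 90: L from 93 -> R from 25
Insert 60: L from 93 -> R from 25 -> L from 90
Insert 69: L from 93 -> R from 25 -> L from 90 -> R from 60
Insert 74: L from 93 -> R from 25 -> L from 90 -> R from 60 -> R from 69
Insert 41: L from 93 -> R from 25 -> L from 90 -> L from 60
Insert 48: L from 93 -> R from 25 -> L from 90 -> L from 60 -> R from 41

In-order: [25, 41, 48, 60, 69, 74, 90, 93]


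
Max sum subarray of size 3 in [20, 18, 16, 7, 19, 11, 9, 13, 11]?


[0:3]: 54
[1:4]: 41
[2:5]: 42
[3:6]: 37
[4:7]: 39
[5:8]: 33
[6:9]: 33

Max: 54 at [0:3]


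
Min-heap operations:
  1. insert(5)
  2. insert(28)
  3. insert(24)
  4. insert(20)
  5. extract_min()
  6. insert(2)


insert(5) -> [5]
insert(28) -> [5, 28]
insert(24) -> [5, 28, 24]
insert(20) -> [5, 20, 24, 28]
extract_min()->5, [20, 28, 24]
insert(2) -> [2, 20, 24, 28]

Final heap: [2, 20, 24, 28]


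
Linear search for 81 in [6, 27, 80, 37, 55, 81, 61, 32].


i=0: 6!=81
i=1: 27!=81
i=2: 80!=81
i=3: 37!=81
i=4: 55!=81
i=5: 81==81 found!

Found at 5, 6 comps


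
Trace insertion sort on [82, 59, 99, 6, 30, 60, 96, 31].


Initial: [82, 59, 99, 6, 30, 60, 96, 31]
Insert 59: [59, 82, 99, 6, 30, 60, 96, 31]
Insert 99: [59, 82, 99, 6, 30, 60, 96, 31]
Insert 6: [6, 59, 82, 99, 30, 60, 96, 31]
Insert 30: [6, 30, 59, 82, 99, 60, 96, 31]
Insert 60: [6, 30, 59, 60, 82, 99, 96, 31]
Insert 96: [6, 30, 59, 60, 82, 96, 99, 31]
Insert 31: [6, 30, 31, 59, 60, 82, 96, 99]

Sorted: [6, 30, 31, 59, 60, 82, 96, 99]


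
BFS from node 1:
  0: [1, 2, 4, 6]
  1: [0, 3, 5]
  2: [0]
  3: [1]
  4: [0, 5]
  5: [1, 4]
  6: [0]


Visit 1, enqueue [0, 3, 5]
Visit 0, enqueue [2, 4, 6]
Visit 3, enqueue []
Visit 5, enqueue []
Visit 2, enqueue []
Visit 4, enqueue []
Visit 6, enqueue []

BFS order: [1, 0, 3, 5, 2, 4, 6]


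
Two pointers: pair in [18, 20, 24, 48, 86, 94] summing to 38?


lo=0(18)+hi=5(94)=112
lo=0(18)+hi=4(86)=104
lo=0(18)+hi=3(48)=66
lo=0(18)+hi=2(24)=42
lo=0(18)+hi=1(20)=38

Yes: 18+20=38


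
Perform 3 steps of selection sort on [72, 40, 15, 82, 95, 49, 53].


Initial: [72, 40, 15, 82, 95, 49, 53]
Step 1: min=15 at 2
  Swap: [15, 40, 72, 82, 95, 49, 53]
Step 2: min=40 at 1
  Swap: [15, 40, 72, 82, 95, 49, 53]
Step 3: min=49 at 5
  Swap: [15, 40, 49, 82, 95, 72, 53]

After 3 steps: [15, 40, 49, 82, 95, 72, 53]


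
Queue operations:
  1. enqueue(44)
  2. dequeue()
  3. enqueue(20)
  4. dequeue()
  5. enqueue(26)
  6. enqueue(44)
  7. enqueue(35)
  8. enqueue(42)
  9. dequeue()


enqueue(44) -> [44]
dequeue()->44, []
enqueue(20) -> [20]
dequeue()->20, []
enqueue(26) -> [26]
enqueue(44) -> [26, 44]
enqueue(35) -> [26, 44, 35]
enqueue(42) -> [26, 44, 35, 42]
dequeue()->26, [44, 35, 42]

Final queue: [44, 35, 42]


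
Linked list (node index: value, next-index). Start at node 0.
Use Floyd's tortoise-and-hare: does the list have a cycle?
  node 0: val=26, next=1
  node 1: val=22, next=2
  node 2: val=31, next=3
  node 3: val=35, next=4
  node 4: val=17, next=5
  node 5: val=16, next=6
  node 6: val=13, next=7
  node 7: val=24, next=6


Floyd's tortoise (slow, +1) and hare (fast, +2):
  init: slow=0, fast=0
  step 1: slow=1, fast=2
  step 2: slow=2, fast=4
  step 3: slow=3, fast=6
  step 4: slow=4, fast=6
  step 5: slow=5, fast=6
  step 6: slow=6, fast=6
  slow == fast at node 6: cycle detected

Cycle: yes


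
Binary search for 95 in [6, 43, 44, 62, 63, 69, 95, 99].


Step 1: lo=0, hi=7, mid=3, val=62
Step 2: lo=4, hi=7, mid=5, val=69
Step 3: lo=6, hi=7, mid=6, val=95

Found at index 6


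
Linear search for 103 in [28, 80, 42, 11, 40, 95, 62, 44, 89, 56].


i=0: 28!=103
i=1: 80!=103
i=2: 42!=103
i=3: 11!=103
i=4: 40!=103
i=5: 95!=103
i=6: 62!=103
i=7: 44!=103
i=8: 89!=103
i=9: 56!=103

Not found, 10 comps


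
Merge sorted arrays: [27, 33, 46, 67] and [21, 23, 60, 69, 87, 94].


Take 21 from B
Take 23 from B
Take 27 from A
Take 33 from A
Take 46 from A
Take 60 from B
Take 67 from A

Merged: [21, 23, 27, 33, 46, 60, 67, 69, 87, 94]


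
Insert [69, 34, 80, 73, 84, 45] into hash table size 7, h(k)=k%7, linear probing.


Insert 69: h=6 -> slot 6
Insert 34: h=6, 1 probes -> slot 0
Insert 80: h=3 -> slot 3
Insert 73: h=3, 1 probes -> slot 4
Insert 84: h=0, 1 probes -> slot 1
Insert 45: h=3, 2 probes -> slot 5

Table: [34, 84, None, 80, 73, 45, 69]


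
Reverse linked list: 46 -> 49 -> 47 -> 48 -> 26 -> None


Step 1: curr=46, set curr.next=prev(None) | reversed so far: 46
Step 2: curr=49, set curr.next=prev(46) | reversed so far: 49 -> 46
Step 3: curr=47, set curr.next=prev(49) | reversed so far: 47 -> 49 -> 46
Step 4: curr=48, set curr.next=prev(47) | reversed so far: 48 -> 47 -> 49 -> 46
Step 5: curr=26, set curr.next=prev(48) | reversed so far: 26 -> 48 -> 47 -> 49 -> 46

26 -> 48 -> 47 -> 49 -> 46 -> None


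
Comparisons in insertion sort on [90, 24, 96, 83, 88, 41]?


Algorithm: insertion sort
Input: [90, 24, 96, 83, 88, 41]
Sorted: [24, 41, 83, 88, 90, 96]

13


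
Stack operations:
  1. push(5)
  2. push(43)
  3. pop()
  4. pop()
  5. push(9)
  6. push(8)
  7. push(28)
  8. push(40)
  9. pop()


push(5) -> [5]
push(43) -> [5, 43]
pop()->43, [5]
pop()->5, []
push(9) -> [9]
push(8) -> [9, 8]
push(28) -> [9, 8, 28]
push(40) -> [9, 8, 28, 40]
pop()->40, [9, 8, 28]

Final stack: [9, 8, 28]


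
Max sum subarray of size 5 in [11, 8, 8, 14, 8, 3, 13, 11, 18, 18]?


[0:5]: 49
[1:6]: 41
[2:7]: 46
[3:8]: 49
[4:9]: 53
[5:10]: 63

Max: 63 at [5:10]


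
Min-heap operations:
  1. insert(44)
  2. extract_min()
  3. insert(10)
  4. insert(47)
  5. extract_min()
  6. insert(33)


insert(44) -> [44]
extract_min()->44, []
insert(10) -> [10]
insert(47) -> [10, 47]
extract_min()->10, [47]
insert(33) -> [33, 47]

Final heap: [33, 47]


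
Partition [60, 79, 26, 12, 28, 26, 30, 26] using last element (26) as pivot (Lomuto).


Pivot: 26
  26 <= 26: swap -> [26, 79, 60, 12, 28, 26, 30, 26]
  12 <= 26: swap -> [26, 12, 60, 79, 28, 26, 30, 26]
  26 <= 26: swap -> [26, 12, 26, 79, 28, 60, 30, 26]
Place pivot at 3: [26, 12, 26, 26, 28, 60, 30, 79]

Partitioned: [26, 12, 26, 26, 28, 60, 30, 79]


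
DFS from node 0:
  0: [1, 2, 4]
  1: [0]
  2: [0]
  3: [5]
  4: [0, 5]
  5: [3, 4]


Visit 0, push [4, 2, 1]
Visit 1, push []
Visit 2, push []
Visit 4, push [5]
Visit 5, push [3]
Visit 3, push []

DFS order: [0, 1, 2, 4, 5, 3]


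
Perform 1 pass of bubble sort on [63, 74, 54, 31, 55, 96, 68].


Initial: [63, 74, 54, 31, 55, 96, 68]
Pass 1: [63, 54, 31, 55, 74, 68, 96] (4 swaps)

After 1 pass: [63, 54, 31, 55, 74, 68, 96]


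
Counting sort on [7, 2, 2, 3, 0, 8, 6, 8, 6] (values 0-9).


Input: [7, 2, 2, 3, 0, 8, 6, 8, 6]
Counts: [1, 0, 2, 1, 0, 0, 2, 1, 2, 0]

Sorted: [0, 2, 2, 3, 6, 6, 7, 8, 8]


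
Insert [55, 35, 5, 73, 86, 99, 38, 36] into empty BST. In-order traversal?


Insert 55: root
Insert 35: L from 55
Insert 5: L from 55 -> L from 35
Insert 73: R from 55
Insert 86: R from 55 -> R from 73
Insert 99: R from 55 -> R from 73 -> R from 86
Insert 38: L from 55 -> R from 35
Insert 36: L from 55 -> R from 35 -> L from 38

In-order: [5, 35, 36, 38, 55, 73, 86, 99]


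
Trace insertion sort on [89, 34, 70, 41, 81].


Initial: [89, 34, 70, 41, 81]
Insert 34: [34, 89, 70, 41, 81]
Insert 70: [34, 70, 89, 41, 81]
Insert 41: [34, 41, 70, 89, 81]
Insert 81: [34, 41, 70, 81, 89]

Sorted: [34, 41, 70, 81, 89]


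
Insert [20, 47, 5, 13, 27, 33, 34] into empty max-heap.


Insert 20: [20]
Insert 47: [47, 20]
Insert 5: [47, 20, 5]
Insert 13: [47, 20, 5, 13]
Insert 27: [47, 27, 5, 13, 20]
Insert 33: [47, 27, 33, 13, 20, 5]
Insert 34: [47, 27, 34, 13, 20, 5, 33]

Final heap: [47, 27, 34, 13, 20, 5, 33]


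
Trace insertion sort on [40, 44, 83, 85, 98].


Initial: [40, 44, 83, 85, 98]
Insert 44: [40, 44, 83, 85, 98]
Insert 83: [40, 44, 83, 85, 98]
Insert 85: [40, 44, 83, 85, 98]
Insert 98: [40, 44, 83, 85, 98]

Sorted: [40, 44, 83, 85, 98]


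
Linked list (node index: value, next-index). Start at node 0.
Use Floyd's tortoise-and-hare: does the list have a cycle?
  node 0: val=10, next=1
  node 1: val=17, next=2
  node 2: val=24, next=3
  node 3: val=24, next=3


Floyd's tortoise (slow, +1) and hare (fast, +2):
  init: slow=0, fast=0
  step 1: slow=1, fast=2
  step 2: slow=2, fast=3
  step 3: slow=3, fast=3
  slow == fast at node 3: cycle detected

Cycle: yes


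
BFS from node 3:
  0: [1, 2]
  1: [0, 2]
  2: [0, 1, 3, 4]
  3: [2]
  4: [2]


Visit 3, enqueue [2]
Visit 2, enqueue [0, 1, 4]
Visit 0, enqueue []
Visit 1, enqueue []
Visit 4, enqueue []

BFS order: [3, 2, 0, 1, 4]


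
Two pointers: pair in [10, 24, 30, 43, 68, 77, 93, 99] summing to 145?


lo=0(10)+hi=7(99)=109
lo=1(24)+hi=7(99)=123
lo=2(30)+hi=7(99)=129
lo=3(43)+hi=7(99)=142
lo=4(68)+hi=7(99)=167
lo=4(68)+hi=6(93)=161
lo=4(68)+hi=5(77)=145

Yes: 68+77=145


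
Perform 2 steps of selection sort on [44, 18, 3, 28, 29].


Initial: [44, 18, 3, 28, 29]
Step 1: min=3 at 2
  Swap: [3, 18, 44, 28, 29]
Step 2: min=18 at 1
  Swap: [3, 18, 44, 28, 29]

After 2 steps: [3, 18, 44, 28, 29]


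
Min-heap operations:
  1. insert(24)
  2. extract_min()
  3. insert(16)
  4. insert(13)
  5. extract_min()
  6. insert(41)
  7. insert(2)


insert(24) -> [24]
extract_min()->24, []
insert(16) -> [16]
insert(13) -> [13, 16]
extract_min()->13, [16]
insert(41) -> [16, 41]
insert(2) -> [2, 41, 16]

Final heap: [2, 41, 16]


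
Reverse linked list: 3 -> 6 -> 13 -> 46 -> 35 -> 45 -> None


Step 1: curr=3, set curr.next=prev(None) | reversed so far: 3
Step 2: curr=6, set curr.next=prev(3) | reversed so far: 6 -> 3
Step 3: curr=13, set curr.next=prev(6) | reversed so far: 13 -> 6 -> 3
Step 4: curr=46, set curr.next=prev(13) | reversed so far: 46 -> 13 -> 6 -> 3
Step 5: curr=35, set curr.next=prev(46) | reversed so far: 35 -> 46 -> 13 -> 6 -> 3
Step 6: curr=45, set curr.next=prev(35) | reversed so far: 45 -> 35 -> 46 -> 13 -> 6 -> 3

45 -> 35 -> 46 -> 13 -> 6 -> 3 -> None


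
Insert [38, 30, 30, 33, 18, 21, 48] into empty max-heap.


Insert 38: [38]
Insert 30: [38, 30]
Insert 30: [38, 30, 30]
Insert 33: [38, 33, 30, 30]
Insert 18: [38, 33, 30, 30, 18]
Insert 21: [38, 33, 30, 30, 18, 21]
Insert 48: [48, 33, 38, 30, 18, 21, 30]

Final heap: [48, 33, 38, 30, 18, 21, 30]


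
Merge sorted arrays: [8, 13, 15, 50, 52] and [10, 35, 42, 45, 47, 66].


Take 8 from A
Take 10 from B
Take 13 from A
Take 15 from A
Take 35 from B
Take 42 from B
Take 45 from B
Take 47 from B
Take 50 from A
Take 52 from A

Merged: [8, 10, 13, 15, 35, 42, 45, 47, 50, 52, 66]


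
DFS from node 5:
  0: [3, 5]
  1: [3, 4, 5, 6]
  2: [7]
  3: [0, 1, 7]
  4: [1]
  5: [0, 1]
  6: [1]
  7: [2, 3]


Visit 5, push [1, 0]
Visit 0, push [3]
Visit 3, push [7, 1]
Visit 1, push [6, 4]
Visit 4, push []
Visit 6, push []
Visit 7, push [2]
Visit 2, push []

DFS order: [5, 0, 3, 1, 4, 6, 7, 2]


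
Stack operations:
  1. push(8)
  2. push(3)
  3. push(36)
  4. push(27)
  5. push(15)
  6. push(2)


push(8) -> [8]
push(3) -> [8, 3]
push(36) -> [8, 3, 36]
push(27) -> [8, 3, 36, 27]
push(15) -> [8, 3, 36, 27, 15]
push(2) -> [8, 3, 36, 27, 15, 2]

Final stack: [8, 3, 36, 27, 15, 2]


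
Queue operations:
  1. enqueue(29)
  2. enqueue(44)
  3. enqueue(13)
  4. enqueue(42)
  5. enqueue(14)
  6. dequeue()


enqueue(29) -> [29]
enqueue(44) -> [29, 44]
enqueue(13) -> [29, 44, 13]
enqueue(42) -> [29, 44, 13, 42]
enqueue(14) -> [29, 44, 13, 42, 14]
dequeue()->29, [44, 13, 42, 14]

Final queue: [44, 13, 42, 14]


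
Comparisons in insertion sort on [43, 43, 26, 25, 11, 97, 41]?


Algorithm: insertion sort
Input: [43, 43, 26, 25, 11, 97, 41]
Sorted: [11, 25, 26, 41, 43, 43, 97]

15


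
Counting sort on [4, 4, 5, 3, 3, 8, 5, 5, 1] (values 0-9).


Input: [4, 4, 5, 3, 3, 8, 5, 5, 1]
Counts: [0, 1, 0, 2, 2, 3, 0, 0, 1, 0]

Sorted: [1, 3, 3, 4, 4, 5, 5, 5, 8]


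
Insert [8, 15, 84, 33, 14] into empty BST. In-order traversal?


Insert 8: root
Insert 15: R from 8
Insert 84: R from 8 -> R from 15
Insert 33: R from 8 -> R from 15 -> L from 84
Insert 14: R from 8 -> L from 15

In-order: [8, 14, 15, 33, 84]


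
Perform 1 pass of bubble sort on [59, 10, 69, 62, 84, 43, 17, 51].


Initial: [59, 10, 69, 62, 84, 43, 17, 51]
Pass 1: [10, 59, 62, 69, 43, 17, 51, 84] (5 swaps)

After 1 pass: [10, 59, 62, 69, 43, 17, 51, 84]


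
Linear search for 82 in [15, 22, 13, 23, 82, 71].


i=0: 15!=82
i=1: 22!=82
i=2: 13!=82
i=3: 23!=82
i=4: 82==82 found!

Found at 4, 5 comps


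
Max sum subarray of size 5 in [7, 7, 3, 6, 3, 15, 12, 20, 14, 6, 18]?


[0:5]: 26
[1:6]: 34
[2:7]: 39
[3:8]: 56
[4:9]: 64
[5:10]: 67
[6:11]: 70

Max: 70 at [6:11]


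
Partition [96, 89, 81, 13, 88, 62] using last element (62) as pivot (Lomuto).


Pivot: 62
  13 <= 62: swap -> [13, 89, 81, 96, 88, 62]
Place pivot at 1: [13, 62, 81, 96, 88, 89]

Partitioned: [13, 62, 81, 96, 88, 89]


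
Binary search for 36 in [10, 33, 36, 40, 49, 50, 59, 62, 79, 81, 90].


Step 1: lo=0, hi=10, mid=5, val=50
Step 2: lo=0, hi=4, mid=2, val=36

Found at index 2


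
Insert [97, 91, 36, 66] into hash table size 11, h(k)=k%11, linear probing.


Insert 97: h=9 -> slot 9
Insert 91: h=3 -> slot 3
Insert 36: h=3, 1 probes -> slot 4
Insert 66: h=0 -> slot 0

Table: [66, None, None, 91, 36, None, None, None, None, 97, None]


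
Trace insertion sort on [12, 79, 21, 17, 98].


Initial: [12, 79, 21, 17, 98]
Insert 79: [12, 79, 21, 17, 98]
Insert 21: [12, 21, 79, 17, 98]
Insert 17: [12, 17, 21, 79, 98]
Insert 98: [12, 17, 21, 79, 98]

Sorted: [12, 17, 21, 79, 98]


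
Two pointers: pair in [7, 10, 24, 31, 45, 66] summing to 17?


lo=0(7)+hi=5(66)=73
lo=0(7)+hi=4(45)=52
lo=0(7)+hi=3(31)=38
lo=0(7)+hi=2(24)=31
lo=0(7)+hi=1(10)=17

Yes: 7+10=17


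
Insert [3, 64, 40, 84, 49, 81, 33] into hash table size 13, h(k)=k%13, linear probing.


Insert 3: h=3 -> slot 3
Insert 64: h=12 -> slot 12
Insert 40: h=1 -> slot 1
Insert 84: h=6 -> slot 6
Insert 49: h=10 -> slot 10
Insert 81: h=3, 1 probes -> slot 4
Insert 33: h=7 -> slot 7

Table: [None, 40, None, 3, 81, None, 84, 33, None, None, 49, None, 64]


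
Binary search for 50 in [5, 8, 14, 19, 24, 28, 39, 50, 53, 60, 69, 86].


Step 1: lo=0, hi=11, mid=5, val=28
Step 2: lo=6, hi=11, mid=8, val=53
Step 3: lo=6, hi=7, mid=6, val=39
Step 4: lo=7, hi=7, mid=7, val=50

Found at index 7


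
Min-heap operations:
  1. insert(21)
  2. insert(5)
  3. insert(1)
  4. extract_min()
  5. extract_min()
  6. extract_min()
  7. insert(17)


insert(21) -> [21]
insert(5) -> [5, 21]
insert(1) -> [1, 21, 5]
extract_min()->1, [5, 21]
extract_min()->5, [21]
extract_min()->21, []
insert(17) -> [17]

Final heap: [17]


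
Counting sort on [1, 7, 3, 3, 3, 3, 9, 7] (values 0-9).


Input: [1, 7, 3, 3, 3, 3, 9, 7]
Counts: [0, 1, 0, 4, 0, 0, 0, 2, 0, 1]

Sorted: [1, 3, 3, 3, 3, 7, 7, 9]


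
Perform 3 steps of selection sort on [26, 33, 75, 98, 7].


Initial: [26, 33, 75, 98, 7]
Step 1: min=7 at 4
  Swap: [7, 33, 75, 98, 26]
Step 2: min=26 at 4
  Swap: [7, 26, 75, 98, 33]
Step 3: min=33 at 4
  Swap: [7, 26, 33, 98, 75]

After 3 steps: [7, 26, 33, 98, 75]


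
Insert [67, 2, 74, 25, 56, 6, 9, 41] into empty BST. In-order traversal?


Insert 67: root
Insert 2: L from 67
Insert 74: R from 67
Insert 25: L from 67 -> R from 2
Insert 56: L from 67 -> R from 2 -> R from 25
Insert 6: L from 67 -> R from 2 -> L from 25
Insert 9: L from 67 -> R from 2 -> L from 25 -> R from 6
Insert 41: L from 67 -> R from 2 -> R from 25 -> L from 56

In-order: [2, 6, 9, 25, 41, 56, 67, 74]


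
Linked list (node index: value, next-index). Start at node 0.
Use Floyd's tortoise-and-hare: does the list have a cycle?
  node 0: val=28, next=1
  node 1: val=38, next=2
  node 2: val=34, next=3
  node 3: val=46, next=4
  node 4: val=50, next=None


Floyd's tortoise (slow, +1) and hare (fast, +2):
  init: slow=0, fast=0
  step 1: slow=1, fast=2
  step 2: slow=2, fast=4
  step 3: fast -> None, no cycle

Cycle: no


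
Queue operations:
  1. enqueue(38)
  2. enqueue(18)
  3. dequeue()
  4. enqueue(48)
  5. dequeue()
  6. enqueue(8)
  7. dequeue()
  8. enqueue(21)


enqueue(38) -> [38]
enqueue(18) -> [38, 18]
dequeue()->38, [18]
enqueue(48) -> [18, 48]
dequeue()->18, [48]
enqueue(8) -> [48, 8]
dequeue()->48, [8]
enqueue(21) -> [8, 21]

Final queue: [8, 21]


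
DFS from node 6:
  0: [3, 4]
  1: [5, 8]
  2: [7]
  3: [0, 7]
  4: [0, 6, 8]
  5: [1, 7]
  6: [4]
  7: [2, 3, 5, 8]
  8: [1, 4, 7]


Visit 6, push [4]
Visit 4, push [8, 0]
Visit 0, push [3]
Visit 3, push [7]
Visit 7, push [8, 5, 2]
Visit 2, push []
Visit 5, push [1]
Visit 1, push [8]
Visit 8, push []

DFS order: [6, 4, 0, 3, 7, 2, 5, 1, 8]


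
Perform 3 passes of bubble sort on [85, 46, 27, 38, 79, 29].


Initial: [85, 46, 27, 38, 79, 29]
Pass 1: [46, 27, 38, 79, 29, 85] (5 swaps)
Pass 2: [27, 38, 46, 29, 79, 85] (3 swaps)
Pass 3: [27, 38, 29, 46, 79, 85] (1 swaps)

After 3 passes: [27, 38, 29, 46, 79, 85]


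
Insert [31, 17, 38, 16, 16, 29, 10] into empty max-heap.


Insert 31: [31]
Insert 17: [31, 17]
Insert 38: [38, 17, 31]
Insert 16: [38, 17, 31, 16]
Insert 16: [38, 17, 31, 16, 16]
Insert 29: [38, 17, 31, 16, 16, 29]
Insert 10: [38, 17, 31, 16, 16, 29, 10]

Final heap: [38, 17, 31, 16, 16, 29, 10]


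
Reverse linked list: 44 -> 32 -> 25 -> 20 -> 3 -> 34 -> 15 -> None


Step 1: curr=44, set curr.next=prev(None) | reversed so far: 44
Step 2: curr=32, set curr.next=prev(44) | reversed so far: 32 -> 44
Step 3: curr=25, set curr.next=prev(32) | reversed so far: 25 -> 32 -> 44
Step 4: curr=20, set curr.next=prev(25) | reversed so far: 20 -> 25 -> 32 -> 44
Step 5: curr=3, set curr.next=prev(20) | reversed so far: 3 -> 20 -> 25 -> 32 -> 44
Step 6: curr=34, set curr.next=prev(3) | reversed so far: 34 -> 3 -> 20 -> 25 -> 32 -> 44
Step 7: curr=15, set curr.next=prev(34) | reversed so far: 15 -> 34 -> 3 -> 20 -> 25 -> 32 -> 44

15 -> 34 -> 3 -> 20 -> 25 -> 32 -> 44 -> None


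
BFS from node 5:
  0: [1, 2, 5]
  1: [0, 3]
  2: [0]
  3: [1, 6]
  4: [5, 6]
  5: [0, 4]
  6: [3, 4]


Visit 5, enqueue [0, 4]
Visit 0, enqueue [1, 2]
Visit 4, enqueue [6]
Visit 1, enqueue [3]
Visit 2, enqueue []
Visit 6, enqueue []
Visit 3, enqueue []

BFS order: [5, 0, 4, 1, 2, 6, 3]


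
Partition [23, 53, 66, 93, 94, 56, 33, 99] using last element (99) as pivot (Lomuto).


Pivot: 99
  23 <= 99: advance i (no swap)
  53 <= 99: advance i (no swap)
  66 <= 99: advance i (no swap)
  93 <= 99: advance i (no swap)
  94 <= 99: advance i (no swap)
  56 <= 99: advance i (no swap)
  33 <= 99: advance i (no swap)
Place pivot at 7: [23, 53, 66, 93, 94, 56, 33, 99]

Partitioned: [23, 53, 66, 93, 94, 56, 33, 99]


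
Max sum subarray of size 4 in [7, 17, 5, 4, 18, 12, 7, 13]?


[0:4]: 33
[1:5]: 44
[2:6]: 39
[3:7]: 41
[4:8]: 50

Max: 50 at [4:8]


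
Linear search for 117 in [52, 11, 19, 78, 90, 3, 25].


i=0: 52!=117
i=1: 11!=117
i=2: 19!=117
i=3: 78!=117
i=4: 90!=117
i=5: 3!=117
i=6: 25!=117

Not found, 7 comps


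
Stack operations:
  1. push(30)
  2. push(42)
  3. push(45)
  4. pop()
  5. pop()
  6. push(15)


push(30) -> [30]
push(42) -> [30, 42]
push(45) -> [30, 42, 45]
pop()->45, [30, 42]
pop()->42, [30]
push(15) -> [30, 15]

Final stack: [30, 15]


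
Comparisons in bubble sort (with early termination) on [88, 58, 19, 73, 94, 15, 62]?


Algorithm: bubble sort (with early termination)
Input: [88, 58, 19, 73, 94, 15, 62]
Sorted: [15, 19, 58, 62, 73, 88, 94]

21


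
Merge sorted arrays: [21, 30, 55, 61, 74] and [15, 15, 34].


Take 15 from B
Take 15 from B
Take 21 from A
Take 30 from A
Take 34 from B

Merged: [15, 15, 21, 30, 34, 55, 61, 74]


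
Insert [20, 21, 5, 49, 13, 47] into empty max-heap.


Insert 20: [20]
Insert 21: [21, 20]
Insert 5: [21, 20, 5]
Insert 49: [49, 21, 5, 20]
Insert 13: [49, 21, 5, 20, 13]
Insert 47: [49, 21, 47, 20, 13, 5]

Final heap: [49, 21, 47, 20, 13, 5]


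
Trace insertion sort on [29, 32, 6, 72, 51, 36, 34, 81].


Initial: [29, 32, 6, 72, 51, 36, 34, 81]
Insert 32: [29, 32, 6, 72, 51, 36, 34, 81]
Insert 6: [6, 29, 32, 72, 51, 36, 34, 81]
Insert 72: [6, 29, 32, 72, 51, 36, 34, 81]
Insert 51: [6, 29, 32, 51, 72, 36, 34, 81]
Insert 36: [6, 29, 32, 36, 51, 72, 34, 81]
Insert 34: [6, 29, 32, 34, 36, 51, 72, 81]
Insert 81: [6, 29, 32, 34, 36, 51, 72, 81]

Sorted: [6, 29, 32, 34, 36, 51, 72, 81]


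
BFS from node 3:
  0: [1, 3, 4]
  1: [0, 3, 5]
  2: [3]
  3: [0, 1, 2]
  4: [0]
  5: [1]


Visit 3, enqueue [0, 1, 2]
Visit 0, enqueue [4]
Visit 1, enqueue [5]
Visit 2, enqueue []
Visit 4, enqueue []
Visit 5, enqueue []

BFS order: [3, 0, 1, 2, 4, 5]


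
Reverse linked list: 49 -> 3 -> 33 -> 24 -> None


Step 1: curr=49, set curr.next=prev(None) | reversed so far: 49
Step 2: curr=3, set curr.next=prev(49) | reversed so far: 3 -> 49
Step 3: curr=33, set curr.next=prev(3) | reversed so far: 33 -> 3 -> 49
Step 4: curr=24, set curr.next=prev(33) | reversed so far: 24 -> 33 -> 3 -> 49

24 -> 33 -> 3 -> 49 -> None


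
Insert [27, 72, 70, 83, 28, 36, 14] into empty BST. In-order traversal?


Insert 27: root
Insert 72: R from 27
Insert 70: R from 27 -> L from 72
Insert 83: R from 27 -> R from 72
Insert 28: R from 27 -> L from 72 -> L from 70
Insert 36: R from 27 -> L from 72 -> L from 70 -> R from 28
Insert 14: L from 27

In-order: [14, 27, 28, 36, 70, 72, 83]


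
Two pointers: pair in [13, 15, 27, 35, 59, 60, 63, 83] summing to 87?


lo=0(13)+hi=7(83)=96
lo=0(13)+hi=6(63)=76
lo=1(15)+hi=6(63)=78
lo=2(27)+hi=6(63)=90
lo=2(27)+hi=5(60)=87

Yes: 27+60=87


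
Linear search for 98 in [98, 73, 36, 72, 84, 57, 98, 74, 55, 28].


i=0: 98==98 found!

Found at 0, 1 comps


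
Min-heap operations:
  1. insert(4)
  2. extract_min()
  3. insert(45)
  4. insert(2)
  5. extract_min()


insert(4) -> [4]
extract_min()->4, []
insert(45) -> [45]
insert(2) -> [2, 45]
extract_min()->2, [45]

Final heap: [45]


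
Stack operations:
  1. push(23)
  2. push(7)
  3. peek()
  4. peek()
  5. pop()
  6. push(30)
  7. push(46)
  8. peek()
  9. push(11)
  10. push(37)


push(23) -> [23]
push(7) -> [23, 7]
peek()->7
peek()->7
pop()->7, [23]
push(30) -> [23, 30]
push(46) -> [23, 30, 46]
peek()->46
push(11) -> [23, 30, 46, 11]
push(37) -> [23, 30, 46, 11, 37]

Final stack: [23, 30, 46, 11, 37]


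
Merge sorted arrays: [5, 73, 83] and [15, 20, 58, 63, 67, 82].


Take 5 from A
Take 15 from B
Take 20 from B
Take 58 from B
Take 63 from B
Take 67 from B
Take 73 from A
Take 82 from B

Merged: [5, 15, 20, 58, 63, 67, 73, 82, 83]


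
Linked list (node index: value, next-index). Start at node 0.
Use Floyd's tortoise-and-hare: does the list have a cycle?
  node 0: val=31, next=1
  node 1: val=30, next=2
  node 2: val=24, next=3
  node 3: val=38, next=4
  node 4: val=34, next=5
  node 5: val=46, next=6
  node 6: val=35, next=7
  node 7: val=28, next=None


Floyd's tortoise (slow, +1) and hare (fast, +2):
  init: slow=0, fast=0
  step 1: slow=1, fast=2
  step 2: slow=2, fast=4
  step 3: slow=3, fast=6
  step 4: fast 6->7->None, no cycle

Cycle: no


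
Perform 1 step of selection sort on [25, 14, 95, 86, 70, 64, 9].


Initial: [25, 14, 95, 86, 70, 64, 9]
Step 1: min=9 at 6
  Swap: [9, 14, 95, 86, 70, 64, 25]

After 1 step: [9, 14, 95, 86, 70, 64, 25]


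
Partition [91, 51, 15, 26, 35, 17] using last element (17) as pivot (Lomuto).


Pivot: 17
  15 <= 17: swap -> [15, 51, 91, 26, 35, 17]
Place pivot at 1: [15, 17, 91, 26, 35, 51]

Partitioned: [15, 17, 91, 26, 35, 51]


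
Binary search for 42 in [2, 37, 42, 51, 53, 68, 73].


Step 1: lo=0, hi=6, mid=3, val=51
Step 2: lo=0, hi=2, mid=1, val=37
Step 3: lo=2, hi=2, mid=2, val=42

Found at index 2


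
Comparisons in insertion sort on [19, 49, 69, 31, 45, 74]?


Algorithm: insertion sort
Input: [19, 49, 69, 31, 45, 74]
Sorted: [19, 31, 45, 49, 69, 74]

9


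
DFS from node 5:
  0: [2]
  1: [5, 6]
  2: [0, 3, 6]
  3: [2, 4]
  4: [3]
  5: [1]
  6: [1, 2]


Visit 5, push [1]
Visit 1, push [6]
Visit 6, push [2]
Visit 2, push [3, 0]
Visit 0, push []
Visit 3, push [4]
Visit 4, push []

DFS order: [5, 1, 6, 2, 0, 3, 4]


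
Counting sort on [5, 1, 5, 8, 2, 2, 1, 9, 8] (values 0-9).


Input: [5, 1, 5, 8, 2, 2, 1, 9, 8]
Counts: [0, 2, 2, 0, 0, 2, 0, 0, 2, 1]

Sorted: [1, 1, 2, 2, 5, 5, 8, 8, 9]


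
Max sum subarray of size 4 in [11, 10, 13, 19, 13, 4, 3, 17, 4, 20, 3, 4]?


[0:4]: 53
[1:5]: 55
[2:6]: 49
[3:7]: 39
[4:8]: 37
[5:9]: 28
[6:10]: 44
[7:11]: 44
[8:12]: 31

Max: 55 at [1:5]


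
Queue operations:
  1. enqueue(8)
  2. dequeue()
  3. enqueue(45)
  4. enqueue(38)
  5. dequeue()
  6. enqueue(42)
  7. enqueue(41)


enqueue(8) -> [8]
dequeue()->8, []
enqueue(45) -> [45]
enqueue(38) -> [45, 38]
dequeue()->45, [38]
enqueue(42) -> [38, 42]
enqueue(41) -> [38, 42, 41]

Final queue: [38, 42, 41]


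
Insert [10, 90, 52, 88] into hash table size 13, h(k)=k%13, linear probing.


Insert 10: h=10 -> slot 10
Insert 90: h=12 -> slot 12
Insert 52: h=0 -> slot 0
Insert 88: h=10, 1 probes -> slot 11

Table: [52, None, None, None, None, None, None, None, None, None, 10, 88, 90]


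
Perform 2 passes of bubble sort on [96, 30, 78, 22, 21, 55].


Initial: [96, 30, 78, 22, 21, 55]
Pass 1: [30, 78, 22, 21, 55, 96] (5 swaps)
Pass 2: [30, 22, 21, 55, 78, 96] (3 swaps)

After 2 passes: [30, 22, 21, 55, 78, 96]


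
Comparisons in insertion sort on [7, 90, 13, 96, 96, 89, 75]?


Algorithm: insertion sort
Input: [7, 90, 13, 96, 96, 89, 75]
Sorted: [7, 13, 75, 89, 90, 96, 96]

14


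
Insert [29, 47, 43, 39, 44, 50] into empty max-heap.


Insert 29: [29]
Insert 47: [47, 29]
Insert 43: [47, 29, 43]
Insert 39: [47, 39, 43, 29]
Insert 44: [47, 44, 43, 29, 39]
Insert 50: [50, 44, 47, 29, 39, 43]

Final heap: [50, 44, 47, 29, 39, 43]


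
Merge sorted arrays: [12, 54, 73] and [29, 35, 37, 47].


Take 12 from A
Take 29 from B
Take 35 from B
Take 37 from B
Take 47 from B

Merged: [12, 29, 35, 37, 47, 54, 73]


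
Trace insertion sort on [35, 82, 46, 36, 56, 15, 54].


Initial: [35, 82, 46, 36, 56, 15, 54]
Insert 82: [35, 82, 46, 36, 56, 15, 54]
Insert 46: [35, 46, 82, 36, 56, 15, 54]
Insert 36: [35, 36, 46, 82, 56, 15, 54]
Insert 56: [35, 36, 46, 56, 82, 15, 54]
Insert 15: [15, 35, 36, 46, 56, 82, 54]
Insert 54: [15, 35, 36, 46, 54, 56, 82]

Sorted: [15, 35, 36, 46, 54, 56, 82]


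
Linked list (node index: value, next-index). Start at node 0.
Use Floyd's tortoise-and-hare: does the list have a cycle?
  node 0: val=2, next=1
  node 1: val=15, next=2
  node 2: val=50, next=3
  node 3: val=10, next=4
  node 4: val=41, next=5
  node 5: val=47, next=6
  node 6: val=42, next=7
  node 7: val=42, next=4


Floyd's tortoise (slow, +1) and hare (fast, +2):
  init: slow=0, fast=0
  step 1: slow=1, fast=2
  step 2: slow=2, fast=4
  step 3: slow=3, fast=6
  step 4: slow=4, fast=4
  slow == fast at node 4: cycle detected

Cycle: yes


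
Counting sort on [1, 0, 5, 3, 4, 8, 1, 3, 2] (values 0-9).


Input: [1, 0, 5, 3, 4, 8, 1, 3, 2]
Counts: [1, 2, 1, 2, 1, 1, 0, 0, 1, 0]

Sorted: [0, 1, 1, 2, 3, 3, 4, 5, 8]


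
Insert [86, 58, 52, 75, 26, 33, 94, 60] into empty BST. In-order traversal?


Insert 86: root
Insert 58: L from 86
Insert 52: L from 86 -> L from 58
Insert 75: L from 86 -> R from 58
Insert 26: L from 86 -> L from 58 -> L from 52
Insert 33: L from 86 -> L from 58 -> L from 52 -> R from 26
Insert 94: R from 86
Insert 60: L from 86 -> R from 58 -> L from 75

In-order: [26, 33, 52, 58, 60, 75, 86, 94]


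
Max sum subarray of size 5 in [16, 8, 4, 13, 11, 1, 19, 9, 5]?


[0:5]: 52
[1:6]: 37
[2:7]: 48
[3:8]: 53
[4:9]: 45

Max: 53 at [3:8]


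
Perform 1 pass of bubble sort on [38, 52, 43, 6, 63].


Initial: [38, 52, 43, 6, 63]
Pass 1: [38, 43, 6, 52, 63] (2 swaps)

After 1 pass: [38, 43, 6, 52, 63]


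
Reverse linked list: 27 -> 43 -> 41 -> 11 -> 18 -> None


Step 1: curr=27, set curr.next=prev(None) | reversed so far: 27
Step 2: curr=43, set curr.next=prev(27) | reversed so far: 43 -> 27
Step 3: curr=41, set curr.next=prev(43) | reversed so far: 41 -> 43 -> 27
Step 4: curr=11, set curr.next=prev(41) | reversed so far: 11 -> 41 -> 43 -> 27
Step 5: curr=18, set curr.next=prev(11) | reversed so far: 18 -> 11 -> 41 -> 43 -> 27

18 -> 11 -> 41 -> 43 -> 27 -> None


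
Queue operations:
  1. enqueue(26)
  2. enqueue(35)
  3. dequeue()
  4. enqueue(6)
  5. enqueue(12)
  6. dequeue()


enqueue(26) -> [26]
enqueue(35) -> [26, 35]
dequeue()->26, [35]
enqueue(6) -> [35, 6]
enqueue(12) -> [35, 6, 12]
dequeue()->35, [6, 12]

Final queue: [6, 12]


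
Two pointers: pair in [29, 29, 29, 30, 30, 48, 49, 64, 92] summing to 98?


lo=0(29)+hi=8(92)=121
lo=0(29)+hi=7(64)=93
lo=1(29)+hi=7(64)=93
lo=2(29)+hi=7(64)=93
lo=3(30)+hi=7(64)=94
lo=4(30)+hi=7(64)=94
lo=5(48)+hi=7(64)=112
lo=5(48)+hi=6(49)=97

No pair found


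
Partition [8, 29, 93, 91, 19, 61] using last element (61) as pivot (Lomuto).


Pivot: 61
  8 <= 61: advance i (no swap)
  29 <= 61: advance i (no swap)
  19 <= 61: swap -> [8, 29, 19, 91, 93, 61]
Place pivot at 3: [8, 29, 19, 61, 93, 91]

Partitioned: [8, 29, 19, 61, 93, 91]


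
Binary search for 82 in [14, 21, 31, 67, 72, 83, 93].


Step 1: lo=0, hi=6, mid=3, val=67
Step 2: lo=4, hi=6, mid=5, val=83
Step 3: lo=4, hi=4, mid=4, val=72

Not found


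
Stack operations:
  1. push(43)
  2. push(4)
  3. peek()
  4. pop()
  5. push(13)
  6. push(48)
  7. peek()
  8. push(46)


push(43) -> [43]
push(4) -> [43, 4]
peek()->4
pop()->4, [43]
push(13) -> [43, 13]
push(48) -> [43, 13, 48]
peek()->48
push(46) -> [43, 13, 48, 46]

Final stack: [43, 13, 48, 46]


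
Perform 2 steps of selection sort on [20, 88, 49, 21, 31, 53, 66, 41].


Initial: [20, 88, 49, 21, 31, 53, 66, 41]
Step 1: min=20 at 0
  Swap: [20, 88, 49, 21, 31, 53, 66, 41]
Step 2: min=21 at 3
  Swap: [20, 21, 49, 88, 31, 53, 66, 41]

After 2 steps: [20, 21, 49, 88, 31, 53, 66, 41]


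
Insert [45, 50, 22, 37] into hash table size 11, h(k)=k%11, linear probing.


Insert 45: h=1 -> slot 1
Insert 50: h=6 -> slot 6
Insert 22: h=0 -> slot 0
Insert 37: h=4 -> slot 4

Table: [22, 45, None, None, 37, None, 50, None, None, None, None]


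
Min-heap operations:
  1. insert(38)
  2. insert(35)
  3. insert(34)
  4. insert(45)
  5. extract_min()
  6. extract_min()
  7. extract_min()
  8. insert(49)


insert(38) -> [38]
insert(35) -> [35, 38]
insert(34) -> [34, 38, 35]
insert(45) -> [34, 38, 35, 45]
extract_min()->34, [35, 38, 45]
extract_min()->35, [38, 45]
extract_min()->38, [45]
insert(49) -> [45, 49]

Final heap: [45, 49]


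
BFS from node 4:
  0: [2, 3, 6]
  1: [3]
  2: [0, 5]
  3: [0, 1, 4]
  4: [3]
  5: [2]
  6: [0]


Visit 4, enqueue [3]
Visit 3, enqueue [0, 1]
Visit 0, enqueue [2, 6]
Visit 1, enqueue []
Visit 2, enqueue [5]
Visit 6, enqueue []
Visit 5, enqueue []

BFS order: [4, 3, 0, 1, 2, 6, 5]


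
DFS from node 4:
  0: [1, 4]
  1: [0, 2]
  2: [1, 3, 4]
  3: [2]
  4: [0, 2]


Visit 4, push [2, 0]
Visit 0, push [1]
Visit 1, push [2]
Visit 2, push [3]
Visit 3, push []

DFS order: [4, 0, 1, 2, 3]


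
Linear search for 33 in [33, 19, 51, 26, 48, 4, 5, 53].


i=0: 33==33 found!

Found at 0, 1 comps


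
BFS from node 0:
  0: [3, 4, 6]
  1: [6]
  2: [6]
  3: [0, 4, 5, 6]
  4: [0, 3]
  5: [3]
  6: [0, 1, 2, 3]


Visit 0, enqueue [3, 4, 6]
Visit 3, enqueue [5]
Visit 4, enqueue []
Visit 6, enqueue [1, 2]
Visit 5, enqueue []
Visit 1, enqueue []
Visit 2, enqueue []

BFS order: [0, 3, 4, 6, 5, 1, 2]


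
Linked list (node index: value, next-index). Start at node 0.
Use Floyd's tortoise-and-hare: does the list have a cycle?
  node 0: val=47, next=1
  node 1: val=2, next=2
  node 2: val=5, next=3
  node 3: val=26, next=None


Floyd's tortoise (slow, +1) and hare (fast, +2):
  init: slow=0, fast=0
  step 1: slow=1, fast=2
  step 2: fast 2->3->None, no cycle

Cycle: no


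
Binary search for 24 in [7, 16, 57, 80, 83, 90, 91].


Step 1: lo=0, hi=6, mid=3, val=80
Step 2: lo=0, hi=2, mid=1, val=16
Step 3: lo=2, hi=2, mid=2, val=57

Not found


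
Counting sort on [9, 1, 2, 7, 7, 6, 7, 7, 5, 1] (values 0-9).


Input: [9, 1, 2, 7, 7, 6, 7, 7, 5, 1]
Counts: [0, 2, 1, 0, 0, 1, 1, 4, 0, 1]

Sorted: [1, 1, 2, 5, 6, 7, 7, 7, 7, 9]


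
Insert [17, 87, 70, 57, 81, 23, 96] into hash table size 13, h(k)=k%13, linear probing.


Insert 17: h=4 -> slot 4
Insert 87: h=9 -> slot 9
Insert 70: h=5 -> slot 5
Insert 57: h=5, 1 probes -> slot 6
Insert 81: h=3 -> slot 3
Insert 23: h=10 -> slot 10
Insert 96: h=5, 2 probes -> slot 7

Table: [None, None, None, 81, 17, 70, 57, 96, None, 87, 23, None, None]


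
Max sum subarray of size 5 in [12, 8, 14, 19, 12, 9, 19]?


[0:5]: 65
[1:6]: 62
[2:7]: 73

Max: 73 at [2:7]


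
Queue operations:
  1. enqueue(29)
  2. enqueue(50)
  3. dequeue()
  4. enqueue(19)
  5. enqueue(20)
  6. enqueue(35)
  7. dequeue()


enqueue(29) -> [29]
enqueue(50) -> [29, 50]
dequeue()->29, [50]
enqueue(19) -> [50, 19]
enqueue(20) -> [50, 19, 20]
enqueue(35) -> [50, 19, 20, 35]
dequeue()->50, [19, 20, 35]

Final queue: [19, 20, 35]


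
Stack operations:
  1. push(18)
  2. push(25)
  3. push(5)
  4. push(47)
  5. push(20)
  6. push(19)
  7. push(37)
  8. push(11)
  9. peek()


push(18) -> [18]
push(25) -> [18, 25]
push(5) -> [18, 25, 5]
push(47) -> [18, 25, 5, 47]
push(20) -> [18, 25, 5, 47, 20]
push(19) -> [18, 25, 5, 47, 20, 19]
push(37) -> [18, 25, 5, 47, 20, 19, 37]
push(11) -> [18, 25, 5, 47, 20, 19, 37, 11]
peek()->11

Final stack: [18, 25, 5, 47, 20, 19, 37, 11]


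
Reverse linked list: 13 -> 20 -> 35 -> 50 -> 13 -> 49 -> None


Step 1: curr=13, set curr.next=prev(None) | reversed so far: 13
Step 2: curr=20, set curr.next=prev(13) | reversed so far: 20 -> 13
Step 3: curr=35, set curr.next=prev(20) | reversed so far: 35 -> 20 -> 13
Step 4: curr=50, set curr.next=prev(35) | reversed so far: 50 -> 35 -> 20 -> 13
Step 5: curr=13, set curr.next=prev(50) | reversed so far: 13 -> 50 -> 35 -> 20 -> 13
Step 6: curr=49, set curr.next=prev(13) | reversed so far: 49 -> 13 -> 50 -> 35 -> 20 -> 13

49 -> 13 -> 50 -> 35 -> 20 -> 13 -> None


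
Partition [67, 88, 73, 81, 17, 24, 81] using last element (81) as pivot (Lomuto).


Pivot: 81
  67 <= 81: advance i (no swap)
  73 <= 81: swap -> [67, 73, 88, 81, 17, 24, 81]
  81 <= 81: swap -> [67, 73, 81, 88, 17, 24, 81]
  17 <= 81: swap -> [67, 73, 81, 17, 88, 24, 81]
  24 <= 81: swap -> [67, 73, 81, 17, 24, 88, 81]
Place pivot at 5: [67, 73, 81, 17, 24, 81, 88]

Partitioned: [67, 73, 81, 17, 24, 81, 88]


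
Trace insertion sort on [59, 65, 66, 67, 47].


Initial: [59, 65, 66, 67, 47]
Insert 65: [59, 65, 66, 67, 47]
Insert 66: [59, 65, 66, 67, 47]
Insert 67: [59, 65, 66, 67, 47]
Insert 47: [47, 59, 65, 66, 67]

Sorted: [47, 59, 65, 66, 67]


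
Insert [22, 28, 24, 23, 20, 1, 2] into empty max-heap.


Insert 22: [22]
Insert 28: [28, 22]
Insert 24: [28, 22, 24]
Insert 23: [28, 23, 24, 22]
Insert 20: [28, 23, 24, 22, 20]
Insert 1: [28, 23, 24, 22, 20, 1]
Insert 2: [28, 23, 24, 22, 20, 1, 2]

Final heap: [28, 23, 24, 22, 20, 1, 2]


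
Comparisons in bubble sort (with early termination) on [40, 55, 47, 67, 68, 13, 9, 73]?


Algorithm: bubble sort (with early termination)
Input: [40, 55, 47, 67, 68, 13, 9, 73]
Sorted: [9, 13, 40, 47, 55, 67, 68, 73]

28


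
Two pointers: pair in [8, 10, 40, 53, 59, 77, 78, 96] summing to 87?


lo=0(8)+hi=7(96)=104
lo=0(8)+hi=6(78)=86
lo=1(10)+hi=6(78)=88
lo=1(10)+hi=5(77)=87

Yes: 10+77=87


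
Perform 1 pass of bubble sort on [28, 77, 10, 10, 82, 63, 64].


Initial: [28, 77, 10, 10, 82, 63, 64]
Pass 1: [28, 10, 10, 77, 63, 64, 82] (4 swaps)

After 1 pass: [28, 10, 10, 77, 63, 64, 82]


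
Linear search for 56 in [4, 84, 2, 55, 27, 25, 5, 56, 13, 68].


i=0: 4!=56
i=1: 84!=56
i=2: 2!=56
i=3: 55!=56
i=4: 27!=56
i=5: 25!=56
i=6: 5!=56
i=7: 56==56 found!

Found at 7, 8 comps


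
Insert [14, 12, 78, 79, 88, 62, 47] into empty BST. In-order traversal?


Insert 14: root
Insert 12: L from 14
Insert 78: R from 14
Insert 79: R from 14 -> R from 78
Insert 88: R from 14 -> R from 78 -> R from 79
Insert 62: R from 14 -> L from 78
Insert 47: R from 14 -> L from 78 -> L from 62

In-order: [12, 14, 47, 62, 78, 79, 88]


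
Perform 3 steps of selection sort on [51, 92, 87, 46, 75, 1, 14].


Initial: [51, 92, 87, 46, 75, 1, 14]
Step 1: min=1 at 5
  Swap: [1, 92, 87, 46, 75, 51, 14]
Step 2: min=14 at 6
  Swap: [1, 14, 87, 46, 75, 51, 92]
Step 3: min=46 at 3
  Swap: [1, 14, 46, 87, 75, 51, 92]

After 3 steps: [1, 14, 46, 87, 75, 51, 92]
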